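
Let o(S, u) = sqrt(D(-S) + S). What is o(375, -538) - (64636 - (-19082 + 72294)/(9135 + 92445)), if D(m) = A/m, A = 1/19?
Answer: -1641417917/25395 + sqrt(761484090)/1425 ≈ -64616.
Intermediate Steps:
A = 1/19 ≈ 0.052632
D(m) = 1/(19*m)
o(S, u) = sqrt(S - 1/(19*S)) (o(S, u) = sqrt(1/(19*((-S))) + S) = sqrt((-1/S)/19 + S) = sqrt(-1/(19*S) + S) = sqrt(S - 1/(19*S)))
o(375, -538) - (64636 - (-19082 + 72294)/(9135 + 92445)) = sqrt(-19/375 + 361*375)/19 - (64636 - (-19082 + 72294)/(9135 + 92445)) = sqrt(-19*1/375 + 135375)/19 - (64636 - 53212/101580) = sqrt(-19/375 + 135375)/19 - (64636 - 53212/101580) = sqrt(50765606/375)/19 - (64636 - 1*13303/25395) = (sqrt(761484090)/75)/19 - (64636 - 13303/25395) = sqrt(761484090)/1425 - 1*1641417917/25395 = sqrt(761484090)/1425 - 1641417917/25395 = -1641417917/25395 + sqrt(761484090)/1425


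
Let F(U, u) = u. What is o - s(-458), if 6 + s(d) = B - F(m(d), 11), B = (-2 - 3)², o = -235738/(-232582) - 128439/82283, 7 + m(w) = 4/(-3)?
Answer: -81787863646/9568772353 ≈ -8.5474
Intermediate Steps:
m(w) = -25/3 (m(w) = -7 + 4/(-3) = -7 + 4*(-⅓) = -7 - 4/3 = -25/3)
o = -5237684822/9568772353 (o = -235738*(-1/232582) - 128439*1/82283 = 117869/116291 - 128439/82283 = -5237684822/9568772353 ≈ -0.54737)
B = 25 (B = (-5)² = 25)
s(d) = 8 (s(d) = -6 + (25 - 1*11) = -6 + (25 - 11) = -6 + 14 = 8)
o - s(-458) = -5237684822/9568772353 - 1*8 = -5237684822/9568772353 - 8 = -81787863646/9568772353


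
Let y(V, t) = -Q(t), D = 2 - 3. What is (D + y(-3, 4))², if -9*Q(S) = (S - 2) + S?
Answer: ⅑ ≈ 0.11111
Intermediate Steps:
Q(S) = 2/9 - 2*S/9 (Q(S) = -((S - 2) + S)/9 = -((-2 + S) + S)/9 = -(-2 + 2*S)/9 = 2/9 - 2*S/9)
D = -1
y(V, t) = -2/9 + 2*t/9 (y(V, t) = -(2/9 - 2*t/9) = -2/9 + 2*t/9)
(D + y(-3, 4))² = (-1 + (-2/9 + (2/9)*4))² = (-1 + (-2/9 + 8/9))² = (-1 + ⅔)² = (-⅓)² = ⅑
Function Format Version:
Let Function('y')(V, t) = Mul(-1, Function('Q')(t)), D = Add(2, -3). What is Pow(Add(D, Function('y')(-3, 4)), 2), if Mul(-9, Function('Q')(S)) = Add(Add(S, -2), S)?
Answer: Rational(1, 9) ≈ 0.11111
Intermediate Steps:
Function('Q')(S) = Add(Rational(2, 9), Mul(Rational(-2, 9), S)) (Function('Q')(S) = Mul(Rational(-1, 9), Add(Add(S, -2), S)) = Mul(Rational(-1, 9), Add(Add(-2, S), S)) = Mul(Rational(-1, 9), Add(-2, Mul(2, S))) = Add(Rational(2, 9), Mul(Rational(-2, 9), S)))
D = -1
Function('y')(V, t) = Add(Rational(-2, 9), Mul(Rational(2, 9), t)) (Function('y')(V, t) = Mul(-1, Add(Rational(2, 9), Mul(Rational(-2, 9), t))) = Add(Rational(-2, 9), Mul(Rational(2, 9), t)))
Pow(Add(D, Function('y')(-3, 4)), 2) = Pow(Add(-1, Add(Rational(-2, 9), Mul(Rational(2, 9), 4))), 2) = Pow(Add(-1, Add(Rational(-2, 9), Rational(8, 9))), 2) = Pow(Add(-1, Rational(2, 3)), 2) = Pow(Rational(-1, 3), 2) = Rational(1, 9)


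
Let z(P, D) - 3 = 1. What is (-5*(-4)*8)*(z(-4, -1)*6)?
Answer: 3840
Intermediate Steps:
z(P, D) = 4 (z(P, D) = 3 + 1 = 4)
(-5*(-4)*8)*(z(-4, -1)*6) = (-5*(-4)*8)*(4*6) = (20*8)*24 = 160*24 = 3840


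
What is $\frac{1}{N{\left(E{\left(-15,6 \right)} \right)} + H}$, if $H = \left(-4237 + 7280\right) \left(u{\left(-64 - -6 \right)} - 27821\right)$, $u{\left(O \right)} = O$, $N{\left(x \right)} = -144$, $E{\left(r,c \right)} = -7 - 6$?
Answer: $- \frac{1}{84835941} \approx -1.1787 \cdot 10^{-8}$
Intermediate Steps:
$E{\left(r,c \right)} = -13$
$H = -84835797$ ($H = \left(-4237 + 7280\right) \left(\left(-64 - -6\right) - 27821\right) = 3043 \left(\left(-64 + 6\right) - 27821\right) = 3043 \left(-58 - 27821\right) = 3043 \left(-27879\right) = -84835797$)
$\frac{1}{N{\left(E{\left(-15,6 \right)} \right)} + H} = \frac{1}{-144 - 84835797} = \frac{1}{-84835941} = - \frac{1}{84835941}$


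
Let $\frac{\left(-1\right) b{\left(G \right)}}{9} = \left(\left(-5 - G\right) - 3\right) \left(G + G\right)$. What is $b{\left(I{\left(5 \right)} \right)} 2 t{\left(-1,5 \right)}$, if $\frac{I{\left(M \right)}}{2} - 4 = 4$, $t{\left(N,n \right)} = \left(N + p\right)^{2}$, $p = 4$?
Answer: $124416$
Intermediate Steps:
$t{\left(N,n \right)} = \left(4 + N\right)^{2}$ ($t{\left(N,n \right)} = \left(N + 4\right)^{2} = \left(4 + N\right)^{2}$)
$I{\left(M \right)} = 16$ ($I{\left(M \right)} = 8 + 2 \cdot 4 = 8 + 8 = 16$)
$b{\left(G \right)} = - 18 G \left(-8 - G\right)$ ($b{\left(G \right)} = - 9 \left(\left(-5 - G\right) - 3\right) \left(G + G\right) = - 9 \left(-8 - G\right) 2 G = - 9 \cdot 2 G \left(-8 - G\right) = - 18 G \left(-8 - G\right)$)
$b{\left(I{\left(5 \right)} \right)} 2 t{\left(-1,5 \right)} = 18 \cdot 16 \left(8 + 16\right) 2 \left(4 - 1\right)^{2} = 18 \cdot 16 \cdot 24 \cdot 2 \cdot 3^{2} = 6912 \cdot 2 \cdot 9 = 13824 \cdot 9 = 124416$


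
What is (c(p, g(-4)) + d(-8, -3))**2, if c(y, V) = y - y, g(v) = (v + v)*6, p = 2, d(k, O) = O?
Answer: 9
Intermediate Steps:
g(v) = 12*v (g(v) = (2*v)*6 = 12*v)
c(y, V) = 0
(c(p, g(-4)) + d(-8, -3))**2 = (0 - 3)**2 = (-3)**2 = 9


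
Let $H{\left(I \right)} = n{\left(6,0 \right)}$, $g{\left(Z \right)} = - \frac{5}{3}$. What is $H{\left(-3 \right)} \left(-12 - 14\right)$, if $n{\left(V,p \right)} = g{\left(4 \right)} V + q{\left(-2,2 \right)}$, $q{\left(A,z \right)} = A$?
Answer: $312$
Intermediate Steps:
$g{\left(Z \right)} = - \frac{5}{3}$ ($g{\left(Z \right)} = \left(-5\right) \frac{1}{3} = - \frac{5}{3}$)
$n{\left(V,p \right)} = -2 - \frac{5 V}{3}$ ($n{\left(V,p \right)} = - \frac{5 V}{3} - 2 = -2 - \frac{5 V}{3}$)
$H{\left(I \right)} = -12$ ($H{\left(I \right)} = -2 - 10 = -12$)
$H{\left(-3 \right)} \left(-12 - 14\right) = - 12 \left(-12 - 14\right) = \left(-12\right) \left(-26\right) = 312$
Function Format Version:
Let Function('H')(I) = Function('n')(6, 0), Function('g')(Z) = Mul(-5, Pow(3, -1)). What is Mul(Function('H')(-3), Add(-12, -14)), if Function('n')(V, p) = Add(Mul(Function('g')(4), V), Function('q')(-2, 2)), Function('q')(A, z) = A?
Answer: 312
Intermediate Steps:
Function('g')(Z) = Rational(-5, 3) (Function('g')(Z) = Mul(-5, Rational(1, 3)) = Rational(-5, 3))
Function('n')(V, p) = Add(-2, Mul(Rational(-5, 3), V)) (Function('n')(V, p) = Add(Mul(Rational(-5, 3), V), -2) = Add(-2, Mul(Rational(-5, 3), V)))
Function('H')(I) = -12 (Function('H')(I) = Add(-2, Mul(Rational(-5, 3), 6)) = Add(-2, -10) = -12)
Mul(Function('H')(-3), Add(-12, -14)) = Mul(-12, Add(-12, -14)) = Mul(-12, -26) = 312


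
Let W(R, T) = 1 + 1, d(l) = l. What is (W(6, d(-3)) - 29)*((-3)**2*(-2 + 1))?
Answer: 243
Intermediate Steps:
W(R, T) = 2
(W(6, d(-3)) - 29)*((-3)**2*(-2 + 1)) = (2 - 29)*((-3)**2*(-2 + 1)) = -243*(-1) = -27*(-9) = 243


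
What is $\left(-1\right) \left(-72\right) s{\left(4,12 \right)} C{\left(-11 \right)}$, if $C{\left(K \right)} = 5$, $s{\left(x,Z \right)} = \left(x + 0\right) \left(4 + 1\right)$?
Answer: $7200$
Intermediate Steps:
$s{\left(x,Z \right)} = 5 x$ ($s{\left(x,Z \right)} = x 5 = 5 x$)
$\left(-1\right) \left(-72\right) s{\left(4,12 \right)} C{\left(-11 \right)} = \left(-1\right) \left(-72\right) 5 \cdot 4 \cdot 5 = 72 \cdot 20 \cdot 5 = 1440 \cdot 5 = 7200$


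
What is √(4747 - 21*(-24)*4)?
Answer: √6763 ≈ 82.237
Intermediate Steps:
√(4747 - 21*(-24)*4) = √(4747 + 504*4) = √(4747 + 2016) = √6763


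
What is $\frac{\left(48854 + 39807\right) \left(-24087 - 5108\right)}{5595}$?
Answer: $- \frac{517691579}{1119} \approx -4.6264 \cdot 10^{5}$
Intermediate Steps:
$\frac{\left(48854 + 39807\right) \left(-24087 - 5108\right)}{5595} = 88661 \left(-24087 - 5108\right) \frac{1}{5595} = 88661 \left(-29195\right) \frac{1}{5595} = \left(-2588457895\right) \frac{1}{5595} = - \frac{517691579}{1119}$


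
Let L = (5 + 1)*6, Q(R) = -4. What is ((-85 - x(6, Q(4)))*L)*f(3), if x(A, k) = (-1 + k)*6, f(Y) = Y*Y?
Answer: -17820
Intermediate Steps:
f(Y) = Y**2
x(A, k) = -6 + 6*k
L = 36 (L = 6*6 = 36)
((-85 - x(6, Q(4)))*L)*f(3) = ((-85 - (-6 + 6*(-4)))*36)*3**2 = ((-85 - (-6 - 24))*36)*9 = ((-85 - 1*(-30))*36)*9 = ((-85 + 30)*36)*9 = -55*36*9 = -1980*9 = -17820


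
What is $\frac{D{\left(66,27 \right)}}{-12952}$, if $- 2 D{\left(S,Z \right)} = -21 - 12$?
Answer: $- \frac{33}{25904} \approx -0.0012739$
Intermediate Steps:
$D{\left(S,Z \right)} = \frac{33}{2}$ ($D{\left(S,Z \right)} = - \frac{-21 - 12}{2} = \left(- \frac{1}{2}\right) \left(-33\right) = \frac{33}{2}$)
$\frac{D{\left(66,27 \right)}}{-12952} = \frac{33}{2 \left(-12952\right)} = \frac{33}{2} \left(- \frac{1}{12952}\right) = - \frac{33}{25904}$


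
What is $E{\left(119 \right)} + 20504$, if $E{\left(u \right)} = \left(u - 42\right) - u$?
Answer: $20462$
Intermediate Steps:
$E{\left(u \right)} = -42$ ($E{\left(u \right)} = \left(-42 + u\right) - u = -42$)
$E{\left(119 \right)} + 20504 = -42 + 20504 = 20462$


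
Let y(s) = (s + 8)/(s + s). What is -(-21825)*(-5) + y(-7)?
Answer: -1527751/14 ≈ -1.0913e+5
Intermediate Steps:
y(s) = (8 + s)/(2*s) (y(s) = (8 + s)/((2*s)) = (8 + s)*(1/(2*s)) = (8 + s)/(2*s))
-(-21825)*(-5) + y(-7) = -(-21825)*(-5) + (½)*(8 - 7)/(-7) = -291*375 + (½)*(-⅐)*1 = -109125 - 1/14 = -1527751/14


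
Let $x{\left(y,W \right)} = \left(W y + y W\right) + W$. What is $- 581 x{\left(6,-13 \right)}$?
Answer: $98189$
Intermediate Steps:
$x{\left(y,W \right)} = W + 2 W y$ ($x{\left(y,W \right)} = \left(W y + W y\right) + W = 2 W y + W = W + 2 W y$)
$- 581 x{\left(6,-13 \right)} = - 581 \left(- 13 \left(1 + 2 \cdot 6\right)\right) = - 581 \left(- 13 \left(1 + 12\right)\right) = - 581 \left(\left(-13\right) 13\right) = \left(-581\right) \left(-169\right) = 98189$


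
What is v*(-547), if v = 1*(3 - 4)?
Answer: 547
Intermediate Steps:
v = -1 (v = 1*(-1) = -1)
v*(-547) = -1*(-547) = 547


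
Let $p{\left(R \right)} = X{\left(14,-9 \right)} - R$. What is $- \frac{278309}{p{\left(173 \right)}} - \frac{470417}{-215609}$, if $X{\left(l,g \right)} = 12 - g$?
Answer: $\frac{60077428565}{32772568} \approx 1833.2$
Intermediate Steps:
$p{\left(R \right)} = 21 - R$ ($p{\left(R \right)} = \left(12 - -9\right) - R = \left(12 + 9\right) - R = 21 - R$)
$- \frac{278309}{p{\left(173 \right)}} - \frac{470417}{-215609} = - \frac{278309}{21 - 173} - \frac{470417}{-215609} = - \frac{278309}{21 - 173} - - \frac{470417}{215609} = - \frac{278309}{-152} + \frac{470417}{215609} = \left(-278309\right) \left(- \frac{1}{152}\right) + \frac{470417}{215609} = \frac{278309}{152} + \frac{470417}{215609} = \frac{60077428565}{32772568}$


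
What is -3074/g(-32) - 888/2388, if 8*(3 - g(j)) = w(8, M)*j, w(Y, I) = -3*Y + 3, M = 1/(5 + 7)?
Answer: 605732/16119 ≈ 37.579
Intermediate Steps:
M = 1/12 ≈ 0.083333
w(Y, I) = 3 - 3*Y
g(j) = 3 + 21*j/8 (g(j) = 3 - (3 - 3*8)*j/8 = 3 - (3 - 24)*j/8 = 3 - (-21)*j/8 = 3 + 21*j/8)
-3074/g(-32) - 888/2388 = -3074/(3 + (21/8)*(-32)) - 888/2388 = -3074/(3 - 84) - 888*1/2388 = -3074/(-81) - 74/199 = -3074*(-1/81) - 74/199 = 3074/81 - 74/199 = 605732/16119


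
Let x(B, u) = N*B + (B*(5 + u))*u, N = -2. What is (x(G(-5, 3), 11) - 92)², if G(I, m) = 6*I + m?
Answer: 22944100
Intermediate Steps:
G(I, m) = m + 6*I
x(B, u) = -2*B + B*u*(5 + u) (x(B, u) = -2*B + (B*(5 + u))*u = -2*B + B*u*(5 + u))
(x(G(-5, 3), 11) - 92)² = ((3 + 6*(-5))*(-2 + 11² + 5*11) - 92)² = ((3 - 30)*(-2 + 121 + 55) - 92)² = (-27*174 - 92)² = (-4698 - 92)² = (-4790)² = 22944100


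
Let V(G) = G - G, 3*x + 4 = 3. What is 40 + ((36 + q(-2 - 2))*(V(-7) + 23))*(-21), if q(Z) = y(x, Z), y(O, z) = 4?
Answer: -19280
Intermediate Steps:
x = -⅓ (x = -4/3 + (⅓)*3 = -4/3 + 1 = -⅓ ≈ -0.33333)
q(Z) = 4
V(G) = 0
40 + ((36 + q(-2 - 2))*(V(-7) + 23))*(-21) = 40 + ((36 + 4)*(0 + 23))*(-21) = 40 + (40*23)*(-21) = 40 + 920*(-21) = 40 - 19320 = -19280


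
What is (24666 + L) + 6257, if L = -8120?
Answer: 22803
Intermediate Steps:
(24666 + L) + 6257 = (24666 - 8120) + 6257 = 16546 + 6257 = 22803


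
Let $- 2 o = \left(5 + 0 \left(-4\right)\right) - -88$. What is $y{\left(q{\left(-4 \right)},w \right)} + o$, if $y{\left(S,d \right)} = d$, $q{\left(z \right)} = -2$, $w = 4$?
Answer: $- \frac{85}{2} \approx -42.5$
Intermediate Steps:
$o = - \frac{93}{2}$ ($o = - \frac{\left(5 + 0 \left(-4\right)\right) - -88}{2} = - \frac{\left(5 + 0\right) + 88}{2} = - \frac{5 + 88}{2} = \left(- \frac{1}{2}\right) 93 = - \frac{93}{2} \approx -46.5$)
$y{\left(q{\left(-4 \right)},w \right)} + o = 4 - \frac{93}{2} = - \frac{85}{2}$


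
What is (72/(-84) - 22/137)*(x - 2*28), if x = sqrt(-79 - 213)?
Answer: 7808/137 - 1952*I*sqrt(73)/959 ≈ 56.993 - 17.391*I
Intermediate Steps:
x = 2*I*sqrt(73) (x = sqrt(-292) = 2*I*sqrt(73) ≈ 17.088*I)
(72/(-84) - 22/137)*(x - 2*28) = (72/(-84) - 22/137)*(2*I*sqrt(73) - 2*28) = (72*(-1/84) - 22*1/137)*(2*I*sqrt(73) - 56) = (-6/7 - 22/137)*(-56 + 2*I*sqrt(73)) = -976*(-56 + 2*I*sqrt(73))/959 = 7808/137 - 1952*I*sqrt(73)/959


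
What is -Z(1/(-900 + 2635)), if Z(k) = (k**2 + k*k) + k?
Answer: -1737/3010225 ≈ -0.00057703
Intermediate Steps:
Z(k) = k + 2*k**2 (Z(k) = (k**2 + k**2) + k = 2*k**2 + k = k + 2*k**2)
-Z(1/(-900 + 2635)) = -(1 + 2/(-900 + 2635))/(-900 + 2635) = -(1 + 2/1735)/1735 = -1737/(1735*1735) = -1*1737/3010225 = -1737/3010225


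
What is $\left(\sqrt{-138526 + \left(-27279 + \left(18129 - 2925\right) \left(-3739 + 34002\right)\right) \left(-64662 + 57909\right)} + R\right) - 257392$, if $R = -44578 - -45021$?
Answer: $-256949 + i \sqrt{3106997180395} \approx -2.5695 \cdot 10^{5} + 1.7627 \cdot 10^{6} i$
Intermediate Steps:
$R = 443$ ($R = -44578 + 45021 = 443$)
$\left(\sqrt{-138526 + \left(-27279 + \left(18129 - 2925\right) \left(-3739 + 34002\right)\right) \left(-64662 + 57909\right)} + R\right) - 257392 = \left(\sqrt{-138526 + \left(-27279 + \left(18129 - 2925\right) \left(-3739 + 34002\right)\right) \left(-64662 + 57909\right)} + 443\right) - 257392 = \left(\sqrt{-138526 + \left(-27279 + 15204 \cdot 30263\right) \left(-6753\right)} + 443\right) - 257392 = \left(\sqrt{-138526 + \left(-27279 + 460118652\right) \left(-6753\right)} + 443\right) - 257392 = \left(\sqrt{-138526 + 460091373 \left(-6753\right)} + 443\right) - 257392 = \left(\sqrt{-138526 - 3106997041869} + 443\right) - 257392 = \left(\sqrt{-3106997180395} + 443\right) - 257392 = \left(i \sqrt{3106997180395} + 443\right) - 257392 = \left(443 + i \sqrt{3106997180395}\right) - 257392 = -256949 + i \sqrt{3106997180395}$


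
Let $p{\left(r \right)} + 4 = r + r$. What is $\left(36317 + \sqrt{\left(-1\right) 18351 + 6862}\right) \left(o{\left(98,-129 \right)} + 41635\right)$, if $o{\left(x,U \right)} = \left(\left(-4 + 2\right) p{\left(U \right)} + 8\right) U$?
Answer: $-980304781 - 26993 i \sqrt{11489} \approx -9.803 \cdot 10^{8} - 2.8933 \cdot 10^{6} i$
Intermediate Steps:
$p{\left(r \right)} = -4 + 2 r$ ($p{\left(r \right)} = -4 + \left(r + r\right) = -4 + 2 r$)
$o{\left(x,U \right)} = U \left(16 - 4 U\right)$ ($o{\left(x,U \right)} = \left(\left(-4 + 2\right) \left(-4 + 2 U\right) + 8\right) U = \left(- 2 \left(-4 + 2 U\right) + 8\right) U = \left(\left(8 - 4 U\right) + 8\right) U = \left(16 - 4 U\right) U = U \left(16 - 4 U\right)$)
$\left(36317 + \sqrt{\left(-1\right) 18351 + 6862}\right) \left(o{\left(98,-129 \right)} + 41635\right) = \left(36317 + \sqrt{\left(-1\right) 18351 + 6862}\right) \left(4 \left(-129\right) \left(4 - -129\right) + 41635\right) = \left(36317 + \sqrt{-18351 + 6862}\right) \left(4 \left(-129\right) \left(4 + 129\right) + 41635\right) = \left(36317 + \sqrt{-11489}\right) \left(4 \left(-129\right) 133 + 41635\right) = \left(36317 + i \sqrt{11489}\right) \left(-68628 + 41635\right) = \left(36317 + i \sqrt{11489}\right) \left(-26993\right) = -980304781 - 26993 i \sqrt{11489}$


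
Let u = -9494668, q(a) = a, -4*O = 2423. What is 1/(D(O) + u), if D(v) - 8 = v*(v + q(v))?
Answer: -8/70086351 ≈ -1.1414e-7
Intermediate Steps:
O = -2423/4 (O = -1/4*2423 = -2423/4 ≈ -605.75)
D(v) = 8 + 2*v**2 (D(v) = 8 + v*(v + v) = 8 + v*(2*v) = 8 + 2*v**2)
1/(D(O) + u) = 1/((8 + 2*(-2423/4)**2) - 9494668) = 1/((8 + 2*(5870929/16)) - 9494668) = 1/((8 + 5870929/8) - 9494668) = 1/(5870993/8 - 9494668) = 1/(-70086351/8) = -8/70086351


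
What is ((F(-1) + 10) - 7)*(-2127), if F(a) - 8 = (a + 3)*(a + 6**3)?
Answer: -938007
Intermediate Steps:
F(a) = 8 + (3 + a)*(216 + a) (F(a) = 8 + (a + 3)*(a + 6**3) = 8 + (3 + a)*(a + 216) = 8 + (3 + a)*(216 + a))
((F(-1) + 10) - 7)*(-2127) = (((656 + (-1)**2 + 219*(-1)) + 10) - 7)*(-2127) = (((656 + 1 - 219) + 10) - 7)*(-2127) = ((438 + 10) - 7)*(-2127) = (448 - 7)*(-2127) = 441*(-2127) = -938007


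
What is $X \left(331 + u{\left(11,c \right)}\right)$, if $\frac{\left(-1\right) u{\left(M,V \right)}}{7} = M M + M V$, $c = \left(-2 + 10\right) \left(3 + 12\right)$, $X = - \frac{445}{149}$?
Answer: $\frac{4341420}{149} \approx 29137.0$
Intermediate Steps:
$X = - \frac{445}{149}$ ($X = \left(-445\right) \frac{1}{149} = - \frac{445}{149} \approx -2.9866$)
$c = 120$ ($c = 8 \cdot 15 = 120$)
$u{\left(M,V \right)} = - 7 M^{2} - 7 M V$ ($u{\left(M,V \right)} = - 7 \left(M M + M V\right) = - 7 \left(M^{2} + M V\right) = - 7 M^{2} - 7 M V$)
$X \left(331 + u{\left(11,c \right)}\right) = - \frac{445 \left(331 - 77 \left(11 + 120\right)\right)}{149} = - \frac{445 \left(331 - 77 \cdot 131\right)}{149} = - \frac{445 \left(331 - 10087\right)}{149} = \left(- \frac{445}{149}\right) \left(-9756\right) = \frac{4341420}{149}$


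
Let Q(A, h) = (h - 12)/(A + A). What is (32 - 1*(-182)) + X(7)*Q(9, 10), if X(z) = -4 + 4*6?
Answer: 1906/9 ≈ 211.78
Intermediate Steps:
Q(A, h) = (-12 + h)/(2*A) (Q(A, h) = (-12 + h)/((2*A)) = (-12 + h)*(1/(2*A)) = (-12 + h)/(2*A))
X(z) = 20 (X(z) = -4 + 24 = 20)
(32 - 1*(-182)) + X(7)*Q(9, 10) = (32 - 1*(-182)) + 20*((½)*(-12 + 10)/9) = (32 + 182) + 20*((½)*(⅑)*(-2)) = 214 + 20*(-⅑) = 214 - 20/9 = 1906/9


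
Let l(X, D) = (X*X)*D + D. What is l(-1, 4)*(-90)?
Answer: -720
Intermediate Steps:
l(X, D) = D + D*X² (l(X, D) = X²*D + D = D*X² + D = D + D*X²)
l(-1, 4)*(-90) = (4*(1 + (-1)²))*(-90) = (4*(1 + 1))*(-90) = (4*2)*(-90) = 8*(-90) = -720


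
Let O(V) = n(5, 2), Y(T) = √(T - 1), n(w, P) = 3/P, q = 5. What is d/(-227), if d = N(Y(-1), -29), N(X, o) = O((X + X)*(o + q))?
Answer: -3/454 ≈ -0.0066079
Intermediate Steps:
Y(T) = √(-1 + T)
O(V) = 3/2
N(X, o) = 3/2
d = 3/2 ≈ 1.5000
d/(-227) = (3/2)/(-227) = (3/2)*(-1/227) = -3/454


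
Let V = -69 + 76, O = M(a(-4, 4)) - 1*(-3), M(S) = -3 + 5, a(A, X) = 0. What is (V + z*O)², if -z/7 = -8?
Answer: 82369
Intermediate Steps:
z = 56 (z = -7*(-8) = 56)
M(S) = 2
O = 5 (O = 2 - 1*(-3) = 2 + 3 = 5)
V = 7
(V + z*O)² = (7 + 56*5)² = (7 + 280)² = 287² = 82369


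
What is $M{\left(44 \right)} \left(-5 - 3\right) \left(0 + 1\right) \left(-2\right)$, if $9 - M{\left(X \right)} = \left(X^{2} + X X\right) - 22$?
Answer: $-61456$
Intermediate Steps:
$M{\left(X \right)} = 31 - 2 X^{2}$ ($M{\left(X \right)} = 9 - \left(\left(X^{2} + X X\right) - 22\right) = 9 - \left(\left(X^{2} + X^{2}\right) - 22\right) = 9 - \left(2 X^{2} - 22\right) = 9 - \left(-22 + 2 X^{2}\right) = 31 - 2 X^{2}$)
$M{\left(44 \right)} \left(-5 - 3\right) \left(0 + 1\right) \left(-2\right) = \left(31 - 2 \cdot 44^{2}\right) \left(-5 - 3\right) \left(0 + 1\right) \left(-2\right) = \left(31 - 3872\right) \left(-8\right) 1 \left(-2\right) = \left(31 - 3872\right) \left(\left(-8\right) \left(-2\right)\right) = \left(-3841\right) 16 = -61456$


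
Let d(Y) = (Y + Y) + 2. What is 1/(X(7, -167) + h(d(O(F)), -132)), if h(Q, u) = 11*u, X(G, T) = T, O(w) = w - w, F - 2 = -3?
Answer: -1/1619 ≈ -0.00061767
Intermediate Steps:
F = -1 (F = 2 - 3 = -1)
O(w) = 0
d(Y) = 2 + 2*Y (d(Y) = 2*Y + 2 = 2 + 2*Y)
1/(X(7, -167) + h(d(O(F)), -132)) = 1/(-167 + 11*(-132)) = 1/(-167 - 1452) = 1/(-1619) = -1/1619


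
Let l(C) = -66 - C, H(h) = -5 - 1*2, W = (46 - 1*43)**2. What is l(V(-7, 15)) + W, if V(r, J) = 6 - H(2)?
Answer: -70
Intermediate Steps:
W = 9 (W = (46 - 43)**2 = 3**2 = 9)
H(h) = -7 (H(h) = -5 - 2 = -7)
V(r, J) = 13 (V(r, J) = 6 - 1*(-7) = 6 + 7 = 13)
l(V(-7, 15)) + W = (-66 - 1*13) + 9 = (-66 - 13) + 9 = -79 + 9 = -70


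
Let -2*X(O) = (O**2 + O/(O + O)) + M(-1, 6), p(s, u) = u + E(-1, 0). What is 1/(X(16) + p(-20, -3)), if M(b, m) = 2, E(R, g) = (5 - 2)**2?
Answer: -4/493 ≈ -0.0081136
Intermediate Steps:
E(R, g) = 9 (E(R, g) = 3**2 = 9)
p(s, u) = 9 + u (p(s, u) = u + 9 = 9 + u)
X(O) = -5/4 - O**2/2 (X(O) = -((O**2 + O/(O + O)) + 2)/2 = -((O**2 + O/((2*O))) + 2)/2 = -((O**2 + (1/(2*O))*O) + 2)/2 = -((O**2 + 1/2) + 2)/2 = -((1/2 + O**2) + 2)/2 = -(5/2 + O**2)/2 = -5/4 - O**2/2)
1/(X(16) + p(-20, -3)) = 1/((-5/4 - 1/2*16**2) + (9 - 3)) = 1/((-5/4 - 1/2*256) + 6) = 1/((-5/4 - 128) + 6) = 1/(-517/4 + 6) = 1/(-493/4) = -4/493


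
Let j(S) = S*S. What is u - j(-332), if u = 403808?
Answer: 293584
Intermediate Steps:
j(S) = S²
u - j(-332) = 403808 - 1*(-332)² = 403808 - 1*110224 = 403808 - 110224 = 293584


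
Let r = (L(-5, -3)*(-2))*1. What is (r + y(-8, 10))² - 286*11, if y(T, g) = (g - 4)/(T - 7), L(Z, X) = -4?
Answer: -77206/25 ≈ -3088.2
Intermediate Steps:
y(T, g) = (-4 + g)/(-7 + T)
r = 8 (r = -4*(-2)*1 = 8*1 = 8)
(r + y(-8, 10))² - 286*11 = (8 + (-4 + 10)/(-7 - 8))² - 286*11 = (8 + 6/(-15))² - 1*3146 = (8 - 1/15*6)² - 3146 = (8 - ⅖)² - 3146 = (38/5)² - 3146 = 1444/25 - 3146 = -77206/25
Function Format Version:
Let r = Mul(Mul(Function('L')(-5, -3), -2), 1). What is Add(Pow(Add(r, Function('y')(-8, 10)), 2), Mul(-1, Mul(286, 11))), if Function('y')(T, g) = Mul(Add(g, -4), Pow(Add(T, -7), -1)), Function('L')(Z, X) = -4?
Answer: Rational(-77206, 25) ≈ -3088.2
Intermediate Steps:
Function('y')(T, g) = Mul(Pow(Add(-7, T), -1), Add(-4, g)) (Function('y')(T, g) = Mul(Add(-4, g), Pow(Add(-7, T), -1)) = Mul(Pow(Add(-7, T), -1), Add(-4, g)))
r = 8 (r = Mul(Mul(-4, -2), 1) = Mul(8, 1) = 8)
Add(Pow(Add(r, Function('y')(-8, 10)), 2), Mul(-1, Mul(286, 11))) = Add(Pow(Add(8, Mul(Pow(Add(-7, -8), -1), Add(-4, 10))), 2), Mul(-1, Mul(286, 11))) = Add(Pow(Add(8, Mul(Pow(-15, -1), 6)), 2), Mul(-1, 3146)) = Add(Pow(Add(8, Mul(Rational(-1, 15), 6)), 2), -3146) = Add(Pow(Add(8, Rational(-2, 5)), 2), -3146) = Add(Pow(Rational(38, 5), 2), -3146) = Add(Rational(1444, 25), -3146) = Rational(-77206, 25)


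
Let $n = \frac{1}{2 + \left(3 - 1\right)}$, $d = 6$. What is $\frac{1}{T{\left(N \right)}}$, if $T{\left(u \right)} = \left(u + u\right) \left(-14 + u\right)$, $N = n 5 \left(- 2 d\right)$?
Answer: $\frac{1}{870} \approx 0.0011494$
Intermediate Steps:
$n = \frac{1}{4}$ ($n = \frac{1}{2 + \left(3 - 1\right)} = \frac{1}{2 + 2} = \frac{1}{4} \approx 0.25$)
$N = -15$ ($N = \frac{1}{4} \cdot 5 \left(\left(-2\right) 6\right) = \frac{5}{4} \left(-12\right) = -15$)
$T{\left(u \right)} = 2 u \left(-14 + u\right)$
$\frac{1}{T{\left(N \right)}} = \frac{1}{2 \left(-15\right) \left(-14 - 15\right)} = \frac{1}{2 \left(-15\right) \left(-29\right)} = \frac{1}{870}$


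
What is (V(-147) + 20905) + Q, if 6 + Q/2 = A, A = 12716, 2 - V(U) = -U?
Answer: 46180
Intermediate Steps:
V(U) = 2 + U (V(U) = 2 - (-1)*U = 2 + U)
Q = 25420 (Q = -12 + 2*12716 = -12 + 25432 = 25420)
(V(-147) + 20905) + Q = ((2 - 147) + 20905) + 25420 = (-145 + 20905) + 25420 = 20760 + 25420 = 46180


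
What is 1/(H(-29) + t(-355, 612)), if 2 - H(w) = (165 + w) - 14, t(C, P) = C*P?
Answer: -1/217380 ≈ -4.6002e-6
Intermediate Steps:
H(w) = -149 - w (H(w) = 2 - ((165 + w) - 14) = 2 - (151 + w) = 2 + (-151 - w) = -149 - w)
1/(H(-29) + t(-355, 612)) = 1/((-149 - 1*(-29)) - 355*612) = 1/((-149 + 29) - 217260) = 1/(-120 - 217260) = 1/(-217380) = -1/217380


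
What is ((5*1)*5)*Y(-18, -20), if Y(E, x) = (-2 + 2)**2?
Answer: 0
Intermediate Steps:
Y(E, x) = 0 (Y(E, x) = 0**2 = 0)
((5*1)*5)*Y(-18, -20) = ((5*1)*5)*0 = (5*5)*0 = 25*0 = 0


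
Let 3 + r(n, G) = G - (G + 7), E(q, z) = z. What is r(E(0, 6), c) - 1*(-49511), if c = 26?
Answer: 49501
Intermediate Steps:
r(n, G) = -10 (r(n, G) = -3 + (G - (G + 7)) = -3 + (G - (7 + G)) = -3 + (G + (-7 - G)) = -3 - 7 = -10)
r(E(0, 6), c) - 1*(-49511) = -10 - 1*(-49511) = -10 + 49511 = 49501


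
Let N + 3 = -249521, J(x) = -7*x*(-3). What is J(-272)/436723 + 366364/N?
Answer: -5765173795/3891888209 ≈ -1.4813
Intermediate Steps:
J(x) = 21*x
N = -249524 (N = -3 - 249521 = -249524)
J(-272)/436723 + 366364/N = (21*(-272))/436723 + 366364/(-249524) = -5712*1/436723 + 366364*(-1/249524) = -816/62389 - 91591/62381 = -5765173795/3891888209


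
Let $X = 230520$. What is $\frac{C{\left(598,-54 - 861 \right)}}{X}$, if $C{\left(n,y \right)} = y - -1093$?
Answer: $\frac{89}{115260} \approx 0.00077217$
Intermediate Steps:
$C{\left(n,y \right)} = 1093 + y$ ($C{\left(n,y \right)} = y + 1093 = 1093 + y$)
$\frac{C{\left(598,-54 - 861 \right)}}{X} = \frac{1093 - 915}{230520} = \left(1093 - 915\right) \frac{1}{230520} = 178 \cdot \frac{1}{230520} = \frac{89}{115260}$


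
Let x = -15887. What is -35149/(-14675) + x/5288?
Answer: -47273813/77601400 ≈ -0.60919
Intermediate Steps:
-35149/(-14675) + x/5288 = -35149/(-14675) - 15887/5288 = -35149*(-1/14675) - 15887*1/5288 = 35149/14675 - 15887/5288 = -47273813/77601400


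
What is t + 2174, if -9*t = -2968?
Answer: 22534/9 ≈ 2503.8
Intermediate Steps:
t = 2968/9 (t = -⅑*(-2968) = 2968/9 ≈ 329.78)
t + 2174 = 2968/9 + 2174 = 22534/9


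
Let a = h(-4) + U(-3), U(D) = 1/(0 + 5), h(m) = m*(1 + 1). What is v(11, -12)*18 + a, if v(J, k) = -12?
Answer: -1119/5 ≈ -223.80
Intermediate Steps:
h(m) = 2*m (h(m) = m*2 = 2*m)
U(D) = ⅕ (U(D) = 1/5 = ⅕)
a = -39/5 (a = 2*(-4) + ⅕ = -8 + ⅕ = -39/5 ≈ -7.8000)
v(11, -12)*18 + a = -12*18 - 39/5 = -216 - 39/5 = -1119/5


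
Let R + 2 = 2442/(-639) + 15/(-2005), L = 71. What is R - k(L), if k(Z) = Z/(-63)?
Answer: -8434018/1793673 ≈ -4.7021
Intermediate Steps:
R = -497879/85413 (R = -2 + (2442/(-639) + 15/(-2005)) = -2 + (2442*(-1/639) + 15*(-1/2005)) = -2 + (-814/213 - 3/401) = -2 - 327053/85413 = -497879/85413 ≈ -5.8291)
k(Z) = -Z/63 (k(Z) = Z*(-1/63) = -Z/63)
R - k(L) = -497879/85413 - (-1)*71/63 = -497879/85413 - 1*(-71/63) = -497879/85413 + 71/63 = -8434018/1793673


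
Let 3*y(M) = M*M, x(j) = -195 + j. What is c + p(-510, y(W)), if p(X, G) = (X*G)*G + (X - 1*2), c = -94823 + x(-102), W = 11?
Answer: -2775866/3 ≈ -9.2529e+5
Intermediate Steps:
y(M) = M²/3 (y(M) = (M*M)/3 = M²/3)
c = -95120 (c = -94823 + (-195 - 102) = -94823 - 297 = -95120)
p(X, G) = -2 + X + X*G² (p(X, G) = (G*X)*G + (X - 2) = X*G² + (-2 + X) = -2 + X + X*G²)
c + p(-510, y(W)) = -95120 + (-2 - 510 - 510*((⅓)*11²)²) = -95120 + (-2 - 510 - 510*((⅓)*121)²) = -95120 + (-2 - 510 - 510*(121/3)²) = -95120 + (-2 - 510 - 510*14641/9) = -95120 + (-2 - 510 - 2488970/3) = -95120 - 2490506/3 = -2775866/3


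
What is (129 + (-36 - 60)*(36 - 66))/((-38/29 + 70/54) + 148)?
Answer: 2356047/115873 ≈ 20.333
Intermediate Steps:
(129 + (-36 - 60)*(36 - 66))/((-38/29 + 70/54) + 148) = (129 - 96*(-30))/((-38*1/29 + 70*(1/54)) + 148) = (129 + 2880)/((-38/29 + 35/27) + 148) = 3009/(-11/783 + 148) = 3009/(115873/783) = (783/115873)*3009 = 2356047/115873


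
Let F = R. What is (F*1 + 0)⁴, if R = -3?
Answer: 81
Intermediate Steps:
F = -3
(F*1 + 0)⁴ = (-3*1 + 0)⁴ = (-3 + 0)⁴ = (-3)⁴ = 81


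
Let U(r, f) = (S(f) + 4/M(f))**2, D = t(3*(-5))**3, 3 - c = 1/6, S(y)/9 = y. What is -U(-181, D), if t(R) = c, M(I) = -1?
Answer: -23203489/576 ≈ -40284.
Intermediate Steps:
S(y) = 9*y
c = 17/6 (c = 3 - 1/6 = 17/6 ≈ 2.8333)
t(R) = 17/6
D = 4913/216 (D = (17/6)**3 = 4913/216 ≈ 22.745)
U(r, f) = (-4 + 9*f)**2 (U(r, f) = (9*f + 4/(-1))**2 = (9*f + 4*(-1))**2 = (9*f - 4)**2 = (-4 + 9*f)**2)
-U(-181, D) = -(-4 + 9*(4913/216))**2 = -(-4 + 4913/24)**2 = -(4817/24)**2 = -1*23203489/576 = -23203489/576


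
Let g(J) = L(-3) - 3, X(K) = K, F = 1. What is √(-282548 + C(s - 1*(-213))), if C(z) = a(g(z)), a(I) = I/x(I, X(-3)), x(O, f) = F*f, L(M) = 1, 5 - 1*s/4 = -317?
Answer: I*√2542926/3 ≈ 531.55*I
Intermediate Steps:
s = 1288 (s = 20 - 4*(-317) = 20 + 1268 = 1288)
g(J) = -2 (g(J) = 1 - 3 = -2)
x(O, f) = f (x(O, f) = 1*f = f)
a(I) = -I/3 (a(I) = I/(-3) = I*(-⅓) = -I/3)
C(z) = ⅔ (C(z) = -⅓*(-2) = ⅔)
√(-282548 + C(s - 1*(-213))) = √(-282548 + ⅔) = √(-847642/3) = I*√2542926/3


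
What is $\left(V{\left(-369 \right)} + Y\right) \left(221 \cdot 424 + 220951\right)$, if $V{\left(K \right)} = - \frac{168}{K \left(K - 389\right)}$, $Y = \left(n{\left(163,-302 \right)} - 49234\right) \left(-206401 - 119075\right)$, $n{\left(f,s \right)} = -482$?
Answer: $\frac{79117554212264463940}{15539} \approx 5.0915 \cdot 10^{15}$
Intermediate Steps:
$Y = 16181364816$ ($Y = \left(-482 - 49234\right) \left(-206401 - 119075\right) = \left(-49716\right) \left(-325476\right) = 16181364816$)
$V{\left(K \right)} = - \frac{168}{K \left(-389 + K\right)}$
$\left(V{\left(-369 \right)} + Y\right) \left(221 \cdot 424 + 220951\right) = \left(- \frac{168}{\left(-369\right) \left(-389 - 369\right)} + 16181364816\right) \left(221 \cdot 424 + 220951\right) = \left(\left(-168\right) \left(- \frac{1}{369}\right) \frac{1}{-758} + 16181364816\right) \left(93704 + 220951\right) = \left(\left(-168\right) \left(- \frac{1}{369}\right) \left(- \frac{1}{758}\right) + 16181364816\right) 314655 = \left(- \frac{28}{46617} + 16181364816\right) 314655 = \frac{754326683627444}{46617} \cdot 314655 = \frac{79117554212264463940}{15539}$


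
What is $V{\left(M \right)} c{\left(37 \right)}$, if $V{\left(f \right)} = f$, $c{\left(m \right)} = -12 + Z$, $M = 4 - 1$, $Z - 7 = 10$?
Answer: $15$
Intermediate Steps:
$Z = 17$ ($Z = 7 + 10 = 17$)
$M = 3$ ($M = 4 - 1 = 3$)
$c{\left(m \right)} = 5$ ($c{\left(m \right)} = -12 + 17 = 5$)
$V{\left(M \right)} c{\left(37 \right)} = 3 \cdot 5 = 15$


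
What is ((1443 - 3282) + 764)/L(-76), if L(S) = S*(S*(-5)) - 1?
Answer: 1075/28881 ≈ 0.037222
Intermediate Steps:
L(S) = -1 - 5*S**2 (L(S) = S*(-5*S) - 1 = -5*S**2 - 1 = -1 - 5*S**2)
((1443 - 3282) + 764)/L(-76) = ((1443 - 3282) + 764)/(-1 - 5*(-76)**2) = (-1839 + 764)/(-1 - 5*5776) = -1075/(-1 - 28880) = -1075/(-28881) = -1075*(-1/28881) = 1075/28881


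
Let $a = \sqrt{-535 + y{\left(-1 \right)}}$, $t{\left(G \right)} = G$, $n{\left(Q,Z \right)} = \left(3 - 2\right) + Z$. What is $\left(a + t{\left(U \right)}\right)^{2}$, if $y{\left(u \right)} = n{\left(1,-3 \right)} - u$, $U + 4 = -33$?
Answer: $833 - 148 i \sqrt{134} \approx 833.0 - 1713.2 i$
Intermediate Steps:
$U = -37$ ($U = -4 - 33 = -37$)
$n{\left(Q,Z \right)} = 1 + Z$
$y{\left(u \right)} = -2 - u$ ($y{\left(u \right)} = \left(1 - 3\right) - u = -2 - u$)
$a = 2 i \sqrt{134}$ ($a = \sqrt{-535 - 1} = \sqrt{-536} = 2 i \sqrt{134} \approx 23.152 i$)
$\left(a + t{\left(U \right)}\right)^{2} = \left(2 i \sqrt{134} - 37\right)^{2} = \left(-37 + 2 i \sqrt{134}\right)^{2}$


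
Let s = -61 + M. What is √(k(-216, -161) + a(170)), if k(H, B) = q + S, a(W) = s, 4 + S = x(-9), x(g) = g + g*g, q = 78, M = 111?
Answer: 14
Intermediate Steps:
s = 50 (s = -61 + 111 = 50)
x(g) = g + g²
S = 68 (S = -4 - 9*(1 - 9) = -4 - 9*(-8) = -4 + 72 = 68)
a(W) = 50
k(H, B) = 146 (k(H, B) = 78 + 68 = 146)
√(k(-216, -161) + a(170)) = √(146 + 50) = √196 = 14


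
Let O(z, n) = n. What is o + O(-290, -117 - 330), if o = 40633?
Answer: 40186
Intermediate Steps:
o + O(-290, -117 - 330) = 40633 + (-117 - 330) = 40633 - 447 = 40186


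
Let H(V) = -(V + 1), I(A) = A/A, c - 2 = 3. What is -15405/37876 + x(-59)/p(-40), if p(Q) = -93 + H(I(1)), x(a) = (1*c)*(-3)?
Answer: -179067/719644 ≈ -0.24883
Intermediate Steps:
c = 5 (c = 2 + 3 = 5)
I(A) = 1
x(a) = -15 (x(a) = (1*5)*(-3) = 5*(-3) = -15)
H(V) = -1 - V (H(V) = -(1 + V) = -1 - V)
p(Q) = -95 (p(Q) = -93 + (-1 - 1*1) = -93 + (-1 - 1) = -93 - 2 = -95)
-15405/37876 + x(-59)/p(-40) = -15405/37876 - 15/(-95) = -15405*1/37876 - 15*(-1/95) = -15405/37876 + 3/19 = -179067/719644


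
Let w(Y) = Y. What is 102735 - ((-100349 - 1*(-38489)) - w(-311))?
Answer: 164284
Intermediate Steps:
102735 - ((-100349 - 1*(-38489)) - w(-311)) = 102735 - ((-100349 - 1*(-38489)) - 1*(-311)) = 102735 - ((-100349 + 38489) + 311) = 102735 - (-61860 + 311) = 102735 - 1*(-61549) = 102735 + 61549 = 164284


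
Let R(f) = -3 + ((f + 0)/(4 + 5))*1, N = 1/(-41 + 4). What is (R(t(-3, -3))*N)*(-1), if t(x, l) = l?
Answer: -10/111 ≈ -0.090090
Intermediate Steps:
N = -1/37 (N = 1/(-37) = -1/37 ≈ -0.027027)
R(f) = -3 + f/9 (R(f) = -3 + (f/9)*1 = -3 + f/9)
(R(t(-3, -3))*N)*(-1) = ((-3 + (⅑)*(-3))*(-1/37))*(-1) = ((-3 - ⅓)*(-1/37))*(-1) = -10/3*(-1/37)*(-1) = (10/111)*(-1) = -10/111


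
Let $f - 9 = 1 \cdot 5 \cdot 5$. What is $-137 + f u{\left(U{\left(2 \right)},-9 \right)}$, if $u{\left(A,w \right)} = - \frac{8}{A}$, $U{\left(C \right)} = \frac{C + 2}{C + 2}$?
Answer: $-409$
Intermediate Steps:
$U{\left(C \right)} = 1$ ($U{\left(C \right)} = \frac{2 + C}{2 + C} = 1$)
$f = 34$ ($f = 9 + 1 \cdot 5 \cdot 5 = 9 + 5 \cdot 5 = 9 + 25 = 34$)
$-137 + f u{\left(U{\left(2 \right)},-9 \right)} = -137 + 34 \left(- \frac{8}{1}\right) = -137 + 34 \left(\left(-8\right) 1\right) = -137 + 34 \left(-8\right) = -137 - 272 = -409$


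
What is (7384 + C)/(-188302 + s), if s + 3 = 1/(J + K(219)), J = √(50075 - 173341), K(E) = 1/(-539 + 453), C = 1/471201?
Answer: -597310225629514897874135/15232462351692210874187481 + 25733259176260*I*√123266/15232462351692210874187481 ≈ -0.039213 + 5.9313e-10*I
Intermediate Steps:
C = 1/471201 ≈ 2.1222e-6
K(E) = -1/86 (K(E) = 1/(-86) = -1/86)
J = I*√123266 (J = √(-123266) = I*√123266 ≈ 351.09*I)
s = -3 + 1/(-1/86 + I*√123266) (s = -3 + 1/(I*√123266 - 1/86) = -3 + 1/(-1/86 + I*√123266) ≈ -3.0 - 0.0028483*I)
(7384 + C)/(-188302 + s) = (7384 + 1/471201)/(-188302 + (-2735026097/911675337 - 7396*I*√123266/911675337)) = 3479348185/(471201*(-171673024333871/911675337 - 7396*I*√123266/911675337))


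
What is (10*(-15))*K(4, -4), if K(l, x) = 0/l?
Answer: 0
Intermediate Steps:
K(l, x) = 0
(10*(-15))*K(4, -4) = (10*(-15))*0 = -150*0 = 0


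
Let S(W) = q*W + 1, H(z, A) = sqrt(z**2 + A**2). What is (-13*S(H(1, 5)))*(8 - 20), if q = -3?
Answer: 156 - 468*sqrt(26) ≈ -2230.3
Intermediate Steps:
H(z, A) = sqrt(A**2 + z**2)
S(W) = 1 - 3*W (S(W) = -3*W + 1 = 1 - 3*W)
(-13*S(H(1, 5)))*(8 - 20) = (-13*(1 - 3*sqrt(5**2 + 1**2)))*(8 - 20) = -13*(1 - 3*sqrt(25 + 1))*(-12) = -13*(1 - 3*sqrt(26))*(-12) = (-13 + 39*sqrt(26))*(-12) = 156 - 468*sqrt(26)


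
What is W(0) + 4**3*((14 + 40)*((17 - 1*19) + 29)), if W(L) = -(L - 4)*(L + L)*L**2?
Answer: 93312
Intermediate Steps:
W(L) = -2*L**3*(-4 + L) (W(L) = -(-4 + L)*(2*L)*L**2 = -2*L*(-4 + L)*L**2 = -2*L**3*(-4 + L))
W(0) + 4**3*((14 + 40)*((17 - 1*19) + 29)) = 2*0**3*(4 - 1*0) + 4**3*((14 + 40)*((17 - 1*19) + 29)) = 2*0*(4 + 0) + 64*(54*((17 - 19) + 29)) = 2*0*4 + 64*(54*(-2 + 29)) = 0 + 64*(54*27) = 0 + 64*1458 = 0 + 93312 = 93312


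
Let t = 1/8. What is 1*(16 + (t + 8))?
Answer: 193/8 ≈ 24.125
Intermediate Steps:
t = ⅛ ≈ 0.12500
1*(16 + (t + 8)) = 1*(16 + (⅛ + 8)) = 1*(16 + 65/8) = 1*(193/8) = 193/8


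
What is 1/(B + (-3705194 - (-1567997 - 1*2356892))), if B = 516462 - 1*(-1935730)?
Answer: 1/2671887 ≈ 3.7427e-7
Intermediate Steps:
B = 2452192 (B = 516462 + 1935730 = 2452192)
1/(B + (-3705194 - (-1567997 - 1*2356892))) = 1/(2452192 + (-3705194 - (-1567997 - 1*2356892))) = 1/(2452192 + (-3705194 - (-1567997 - 2356892))) = 1/(2452192 + (-3705194 - 1*(-3924889))) = 1/(2452192 + (-3705194 + 3924889)) = 1/(2452192 + 219695) = 1/2671887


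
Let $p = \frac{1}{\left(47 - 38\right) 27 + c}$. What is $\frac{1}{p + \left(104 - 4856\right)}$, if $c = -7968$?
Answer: $- \frac{7725}{36709201} \approx -0.00021044$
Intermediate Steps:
$p = - \frac{1}{7725}$ ($p = \frac{1}{\left(47 - 38\right) 27 - 7968} = \frac{1}{9 \cdot 27 - 7968} = \frac{1}{243 - 7968} = \frac{1}{-7725} = - \frac{1}{7725} \approx -0.00012945$)
$\frac{1}{p + \left(104 - 4856\right)} = \frac{1}{- \frac{1}{7725} + \left(104 - 4856\right)} = \frac{1}{- \frac{1}{7725} - 4752} = \frac{1}{- \frac{36709201}{7725}} = - \frac{7725}{36709201}$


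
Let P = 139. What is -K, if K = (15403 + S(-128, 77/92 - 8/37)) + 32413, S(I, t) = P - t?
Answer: -163236707/3404 ≈ -47954.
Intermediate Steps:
S(I, t) = 139 - t
K = 163236707/3404 (K = (15403 + (139 - (77/92 - 8/37))) + 32413 = (15403 + (139 - 1*2113/3404)) + 32413 = (15403 + (139 - 2113/3404)) + 32413 = (15403 + 471043/3404) + 32413 = 52902855/3404 + 32413 = 163236707/3404 ≈ 47954.)
-K = -1*163236707/3404 = -163236707/3404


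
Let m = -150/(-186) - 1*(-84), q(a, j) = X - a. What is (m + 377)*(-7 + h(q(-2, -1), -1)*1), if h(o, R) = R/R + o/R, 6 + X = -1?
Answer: -14316/31 ≈ -461.81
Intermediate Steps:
X = -7 (X = -6 - 1 = -7)
q(a, j) = -7 - a
h(o, R) = 1 + o/R
m = 2629/31 (m = -150*(-1/186) + 84 = 25/31 + 84 = 2629/31 ≈ 84.806)
(m + 377)*(-7 + h(q(-2, -1), -1)*1) = (2629/31 + 377)*(-7 + ((-1 + (-7 - 1*(-2)))/(-1))*1) = 14316*(-7 - (-1 + (-7 + 2))*1)/31 = 14316*(-7 - (-1 - 5)*1)/31 = 14316*(-7 - 1*(-6)*1)/31 = 14316*(-7 + 6*1)/31 = 14316*(-7 + 6)/31 = (14316/31)*(-1) = -14316/31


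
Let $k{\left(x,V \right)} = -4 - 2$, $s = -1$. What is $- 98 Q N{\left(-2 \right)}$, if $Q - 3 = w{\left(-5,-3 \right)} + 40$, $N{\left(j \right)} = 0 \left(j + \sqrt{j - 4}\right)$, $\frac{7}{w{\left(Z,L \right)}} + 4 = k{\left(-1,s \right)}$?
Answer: $0$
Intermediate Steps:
$k{\left(x,V \right)} = -6$
$w{\left(Z,L \right)} = - \frac{7}{10}$ ($w{\left(Z,L \right)} = \frac{7}{-4 - 6} = \frac{7}{-10} = 7 \left(- \frac{1}{10}\right) = - \frac{7}{10}$)
$N{\left(j \right)} = 0$ ($N{\left(j \right)} = 0 \left(j + \sqrt{-4 + j}\right) = 0$)
$Q = \frac{423}{10}$ ($Q = 3 + \left(- \frac{7}{10} + 40\right) = 3 + \frac{393}{10} = \frac{423}{10} \approx 42.3$)
$- 98 Q N{\left(-2 \right)} = \left(-98\right) \frac{423}{10} \cdot 0 = \left(- \frac{20727}{5}\right) 0 = 0$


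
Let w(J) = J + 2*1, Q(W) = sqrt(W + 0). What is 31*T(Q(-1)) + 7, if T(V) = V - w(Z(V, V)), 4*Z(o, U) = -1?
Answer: -189/4 + 31*I ≈ -47.25 + 31.0*I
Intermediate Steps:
Q(W) = sqrt(W)
Z(o, U) = -1/4 (Z(o, U) = (1/4)*(-1) = -1/4)
w(J) = 2 + J (w(J) = J + 2 = 2 + J)
T(V) = -7/4 + V (T(V) = V - (2 - 1/4) = V - 1*7/4 = V - 7/4 = -7/4 + V)
31*T(Q(-1)) + 7 = 31*(-7/4 + sqrt(-1)) + 7 = 31*(-7/4 + I) + 7 = (-217/4 + 31*I) + 7 = -189/4 + 31*I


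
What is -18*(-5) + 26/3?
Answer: 296/3 ≈ 98.667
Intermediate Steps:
-18*(-5) + 26/3 = 90 + 26*(⅓) = 90 + 26/3 = 296/3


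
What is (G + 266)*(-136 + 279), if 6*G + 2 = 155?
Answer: 83369/2 ≈ 41685.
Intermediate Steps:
G = 51/2 (G = -1/3 + (1/6)*155 = -1/3 + 155/6 = 51/2 ≈ 25.500)
(G + 266)*(-136 + 279) = (51/2 + 266)*(-136 + 279) = (583/2)*143 = 83369/2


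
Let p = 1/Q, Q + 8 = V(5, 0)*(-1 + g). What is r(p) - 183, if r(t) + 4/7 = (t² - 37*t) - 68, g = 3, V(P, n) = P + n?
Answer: -7555/28 ≈ -269.82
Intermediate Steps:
Q = 2 (Q = -8 + (5 + 0)*(-1 + 3) = -8 + 5*2 = -8 + 10 = 2)
p = ½ (p = 1/2 = ½ ≈ 0.50000)
r(t) = -480/7 + t² - 37*t (r(t) = -4/7 + ((t² - 37*t) - 68) = -4/7 + (-68 + t² - 37*t) = -480/7 + t² - 37*t)
r(p) - 183 = (-480/7 + (½)² - 37*½) - 183 = (-480/7 + ¼ - 37/2) - 183 = -2431/28 - 183 = -7555/28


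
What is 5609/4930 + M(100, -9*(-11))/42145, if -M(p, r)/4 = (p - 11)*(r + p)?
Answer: -22573923/41554970 ≈ -0.54323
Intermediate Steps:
M(p, r) = -4*(-11 + p)*(p + r) (M(p, r) = -4*(p - 11)*(r + p) = -4*(-11 + p)*(p + r))
5609/4930 + M(100, -9*(-11))/42145 = 5609/4930 + (-4*100² + 44*100 + 44*(-9*(-11)) - 4*100*(-9*(-11)))/42145 = 5609*(1/4930) + (-4*10000 + 4400 + 44*99 - 4*100*99)*(1/42145) = 5609/4930 + (-40000 + 4400 + 4356 - 39600)*(1/42145) = 5609/4930 - 70844*1/42145 = 5609/4930 - 70844/42145 = -22573923/41554970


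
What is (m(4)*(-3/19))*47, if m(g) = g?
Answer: -564/19 ≈ -29.684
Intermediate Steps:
(m(4)*(-3/19))*47 = (4*(-3/19))*47 = -12/19*47 = -564/19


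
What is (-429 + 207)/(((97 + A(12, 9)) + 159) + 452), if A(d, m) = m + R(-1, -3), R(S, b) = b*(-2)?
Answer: -74/241 ≈ -0.30705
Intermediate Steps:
R(S, b) = -2*b
A(d, m) = 6 + m (A(d, m) = m - 2*(-3) = m + 6 = 6 + m)
(-429 + 207)/(((97 + A(12, 9)) + 159) + 452) = (-429 + 207)/(((97 + (6 + 9)) + 159) + 452) = -222/(((97 + 15) + 159) + 452) = -222/((112 + 159) + 452) = -222/(271 + 452) = -222/723 = -222*1/723 = -74/241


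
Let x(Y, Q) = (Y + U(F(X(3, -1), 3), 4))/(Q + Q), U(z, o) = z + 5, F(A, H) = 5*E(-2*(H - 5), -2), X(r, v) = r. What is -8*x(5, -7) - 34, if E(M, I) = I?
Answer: -34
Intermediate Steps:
F(A, H) = -10 (F(A, H) = 5*(-2) = -10)
U(z, o) = 5 + z
x(Y, Q) = (-5 + Y)/(2*Q) (x(Y, Q) = (Y + (5 - 10))/(Q + Q) = (Y - 5)/((2*Q)) = (-5 + Y)*(1/(2*Q)) = (-5 + Y)/(2*Q))
-8*x(5, -7) - 34 = -4*(-5 + 5)/(-7) - 34 = -4*(-1)*0/7 - 34 = -8*0 - 34 = 0 - 34 = -34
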